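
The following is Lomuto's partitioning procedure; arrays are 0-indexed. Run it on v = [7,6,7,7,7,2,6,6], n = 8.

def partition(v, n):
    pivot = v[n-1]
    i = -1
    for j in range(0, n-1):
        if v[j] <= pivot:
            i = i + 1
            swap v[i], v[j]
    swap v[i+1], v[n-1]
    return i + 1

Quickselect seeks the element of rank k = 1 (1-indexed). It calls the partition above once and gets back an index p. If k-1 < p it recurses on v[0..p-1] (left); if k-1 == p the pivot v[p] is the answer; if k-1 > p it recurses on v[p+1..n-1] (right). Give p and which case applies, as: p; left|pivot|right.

3; left

pivot = v[7] = 6; i = -1
j=0: v[0]=7 > 6 → no swap
j=1: v[1]=6 ≤ 6 → i=0, swap v[0],v[1] → [6,7,7,7,7,2,6,6]
j=2: v[2]=7 > 6 → no swap
j=3: v[3]=7 > 6 → no swap
j=4: v[4]=7 > 6 → no swap
j=5: v[5]=2 ≤ 6 → i=1, swap v[1],v[5] → [6,2,7,7,7,7,6,6]
j=6: v[6]=6 ≤ 6 → i=2, swap v[2],v[6] → [6,2,6,7,7,7,7,6]
final swap v[3],v[7] → [6,2,6,6,7,7,7,7]; return 3
p = 3; k-1 = 0 < 3 ⇒ left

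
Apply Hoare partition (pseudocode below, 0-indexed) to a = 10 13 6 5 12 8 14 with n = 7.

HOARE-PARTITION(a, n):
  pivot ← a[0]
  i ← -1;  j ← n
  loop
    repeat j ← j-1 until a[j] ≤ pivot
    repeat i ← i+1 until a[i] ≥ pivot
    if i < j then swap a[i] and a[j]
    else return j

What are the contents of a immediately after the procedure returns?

pivot = a[0] = 10; i = -1, j = 7
j→5 (a[5]=8≤10), i→0 (a[0]=10≥10); i<j, swap → 8 13 6 5 12 10 14
j→3 (a[3]=5≤10), i→1 (a[1]=13≥10); i<j, swap → 8 5 6 13 12 10 14
j→2, i→3; i≥j, return j=2. a = 8 5 6 13 12 10 14

8 5 6 13 12 10 14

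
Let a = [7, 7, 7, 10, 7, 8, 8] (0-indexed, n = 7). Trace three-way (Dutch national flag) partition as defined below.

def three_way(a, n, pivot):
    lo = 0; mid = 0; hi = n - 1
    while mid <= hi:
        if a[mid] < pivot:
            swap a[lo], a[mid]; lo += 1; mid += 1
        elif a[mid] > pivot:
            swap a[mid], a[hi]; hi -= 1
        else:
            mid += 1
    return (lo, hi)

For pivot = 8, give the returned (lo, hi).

(4, 5)

pivot = 8; lo=0, mid=0, hi=6
a[mid]=7<8: swap a[0],a[0]; lo=1,mid=1 → [7, 7, 7, 10, 7, 8, 8]
a[mid]=7<8: swap a[1],a[1]; lo=2,mid=2 → [7, 7, 7, 10, 7, 8, 8]
a[mid]=7<8: swap a[2],a[2]; lo=3,mid=3 → [7, 7, 7, 10, 7, 8, 8]
a[mid]=10>8: swap a[3],a[6]; hi=5 → [7, 7, 7, 8, 7, 8, 10]
a[mid]=8=8: mid=4
a[mid]=7<8: swap a[3],a[4]; lo=4,mid=5 → [7, 7, 7, 7, 8, 8, 10]
a[mid]=8=8: mid=6
end: lo=4, hi=5; a = [7, 7, 7, 7, 8, 8, 10]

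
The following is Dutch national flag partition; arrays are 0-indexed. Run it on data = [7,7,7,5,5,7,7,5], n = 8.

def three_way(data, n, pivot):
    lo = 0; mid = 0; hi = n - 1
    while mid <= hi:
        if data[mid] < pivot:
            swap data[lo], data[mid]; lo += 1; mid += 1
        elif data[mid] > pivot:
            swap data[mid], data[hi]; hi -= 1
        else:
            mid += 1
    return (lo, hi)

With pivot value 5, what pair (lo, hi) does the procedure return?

pivot = 5; lo=0, mid=0, hi=7
data[mid]=7>5: swap data[0],data[7]; hi=6 → [5,7,7,5,5,7,7,7]
data[mid]=5=5: mid=1
data[mid]=7>5: swap data[1],data[6]; hi=5 → [5,7,7,5,5,7,7,7]
data[mid]=7>5: swap data[1],data[5]; hi=4 → [5,7,7,5,5,7,7,7]
data[mid]=7>5: swap data[1],data[4]; hi=3 → [5,5,7,5,7,7,7,7]
data[mid]=5=5: mid=2
data[mid]=7>5: swap data[2],data[3]; hi=2 → [5,5,5,7,7,7,7,7]
data[mid]=5=5: mid=3
end: lo=0, hi=2; data = [5,5,5,7,7,7,7,7]

(0, 2)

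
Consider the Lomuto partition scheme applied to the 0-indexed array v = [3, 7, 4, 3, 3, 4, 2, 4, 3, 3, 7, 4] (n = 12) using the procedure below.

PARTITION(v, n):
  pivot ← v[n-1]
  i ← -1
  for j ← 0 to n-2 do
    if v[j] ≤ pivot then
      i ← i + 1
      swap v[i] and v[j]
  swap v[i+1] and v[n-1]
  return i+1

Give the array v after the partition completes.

pivot = v[11] = 4; i = -1
j=0: v[0]=3 ≤ 4 → i=0, swap v[0],v[0] (no change) → [3, 7, 4, 3, 3, 4, 2, 4, 3, 3, 7, 4]
j=1: v[1]=7 > 4 → no swap
j=2: v[2]=4 ≤ 4 → i=1, swap v[1],v[2] → [3, 4, 7, 3, 3, 4, 2, 4, 3, 3, 7, 4]
j=3: v[3]=3 ≤ 4 → i=2, swap v[2],v[3] → [3, 4, 3, 7, 3, 4, 2, 4, 3, 3, 7, 4]
j=4: v[4]=3 ≤ 4 → i=3, swap v[3],v[4] → [3, 4, 3, 3, 7, 4, 2, 4, 3, 3, 7, 4]
j=5: v[5]=4 ≤ 4 → i=4, swap v[4],v[5] → [3, 4, 3, 3, 4, 7, 2, 4, 3, 3, 7, 4]
j=6: v[6]=2 ≤ 4 → i=5, swap v[5],v[6] → [3, 4, 3, 3, 4, 2, 7, 4, 3, 3, 7, 4]
j=7: v[7]=4 ≤ 4 → i=6, swap v[6],v[7] → [3, 4, 3, 3, 4, 2, 4, 7, 3, 3, 7, 4]
j=8: v[8]=3 ≤ 4 → i=7, swap v[7],v[8] → [3, 4, 3, 3, 4, 2, 4, 3, 7, 3, 7, 4]
j=9: v[9]=3 ≤ 4 → i=8, swap v[8],v[9] → [3, 4, 3, 3, 4, 2, 4, 3, 3, 7, 7, 4]
j=10: v[10]=7 > 4 → no swap
final swap v[9],v[11] → [3, 4, 3, 3, 4, 2, 4, 3, 3, 4, 7, 7]; return 9

[3, 4, 3, 3, 4, 2, 4, 3, 3, 4, 7, 7]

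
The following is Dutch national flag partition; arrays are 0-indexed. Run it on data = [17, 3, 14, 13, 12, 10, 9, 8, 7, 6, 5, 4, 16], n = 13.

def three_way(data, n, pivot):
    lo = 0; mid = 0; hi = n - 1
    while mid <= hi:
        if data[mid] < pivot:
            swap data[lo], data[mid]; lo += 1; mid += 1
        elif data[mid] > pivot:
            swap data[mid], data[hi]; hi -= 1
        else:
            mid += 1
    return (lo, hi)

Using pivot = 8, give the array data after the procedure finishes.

lo=0 mid=0 hi=12
17>8: swap(0,12), hi=11 ⇒ [16, 3, 14, 13, 12, 10, 9, 8, 7, 6, 5, 4, 17]
16>8: swap(0,11), hi=10 ⇒ [4, 3, 14, 13, 12, 10, 9, 8, 7, 6, 5, 16, 17]
4<8: swap(0,0), lo=1 mid=1 ⇒ [4, 3, 14, 13, 12, 10, 9, 8, 7, 6, 5, 16, 17]
3<8: swap(1,1), lo=2 mid=2 ⇒ [4, 3, 14, 13, 12, 10, 9, 8, 7, 6, 5, 16, 17]
14>8: swap(2,10), hi=9 ⇒ [4, 3, 5, 13, 12, 10, 9, 8, 7, 6, 14, 16, 17]
5<8: swap(2,2), lo=3 mid=3 ⇒ [4, 3, 5, 13, 12, 10, 9, 8, 7, 6, 14, 16, 17]
13>8: swap(3,9), hi=8 ⇒ [4, 3, 5, 6, 12, 10, 9, 8, 7, 13, 14, 16, 17]
6<8: swap(3,3), lo=4 mid=4 ⇒ [4, 3, 5, 6, 12, 10, 9, 8, 7, 13, 14, 16, 17]
12>8: swap(4,8), hi=7 ⇒ [4, 3, 5, 6, 7, 10, 9, 8, 12, 13, 14, 16, 17]
7<8: swap(4,4), lo=5 mid=5 ⇒ [4, 3, 5, 6, 7, 10, 9, 8, 12, 13, 14, 16, 17]
10>8: swap(5,7), hi=6 ⇒ [4, 3, 5, 6, 7, 8, 9, 10, 12, 13, 14, 16, 17]
8=8: mid=6
9>8: swap(6,6), hi=5 ⇒ [4, 3, 5, 6, 7, 8, 9, 10, 12, 13, 14, 16, 17]
done. lo=5 hi=5; data=[4, 3, 5, 6, 7, 8, 9, 10, 12, 13, 14, 16, 17]

[4, 3, 5, 6, 7, 8, 9, 10, 12, 13, 14, 16, 17]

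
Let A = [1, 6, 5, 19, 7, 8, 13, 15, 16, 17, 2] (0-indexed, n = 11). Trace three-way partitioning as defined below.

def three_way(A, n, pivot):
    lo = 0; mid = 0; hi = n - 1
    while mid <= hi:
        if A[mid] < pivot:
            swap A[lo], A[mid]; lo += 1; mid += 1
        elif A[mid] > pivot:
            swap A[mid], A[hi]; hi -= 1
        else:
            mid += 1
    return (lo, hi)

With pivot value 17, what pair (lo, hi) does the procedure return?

(9, 9)

lo=0 mid=0 hi=10
1<17: swap(0,0), lo=1 mid=1 ⇒ [1, 6, 5, 19, 7, 8, 13, 15, 16, 17, 2]
6<17: swap(1,1), lo=2 mid=2 ⇒ [1, 6, 5, 19, 7, 8, 13, 15, 16, 17, 2]
5<17: swap(2,2), lo=3 mid=3 ⇒ [1, 6, 5, 19, 7, 8, 13, 15, 16, 17, 2]
19>17: swap(3,10), hi=9 ⇒ [1, 6, 5, 2, 7, 8, 13, 15, 16, 17, 19]
2<17: swap(3,3), lo=4 mid=4 ⇒ [1, 6, 5, 2, 7, 8, 13, 15, 16, 17, 19]
7<17: swap(4,4), lo=5 mid=5 ⇒ [1, 6, 5, 2, 7, 8, 13, 15, 16, 17, 19]
8<17: swap(5,5), lo=6 mid=6 ⇒ [1, 6, 5, 2, 7, 8, 13, 15, 16, 17, 19]
13<17: swap(6,6), lo=7 mid=7 ⇒ [1, 6, 5, 2, 7, 8, 13, 15, 16, 17, 19]
15<17: swap(7,7), lo=8 mid=8 ⇒ [1, 6, 5, 2, 7, 8, 13, 15, 16, 17, 19]
16<17: swap(8,8), lo=9 mid=9 ⇒ [1, 6, 5, 2, 7, 8, 13, 15, 16, 17, 19]
17=17: mid=10
done. lo=9 hi=9; A=[1, 6, 5, 2, 7, 8, 13, 15, 16, 17, 19]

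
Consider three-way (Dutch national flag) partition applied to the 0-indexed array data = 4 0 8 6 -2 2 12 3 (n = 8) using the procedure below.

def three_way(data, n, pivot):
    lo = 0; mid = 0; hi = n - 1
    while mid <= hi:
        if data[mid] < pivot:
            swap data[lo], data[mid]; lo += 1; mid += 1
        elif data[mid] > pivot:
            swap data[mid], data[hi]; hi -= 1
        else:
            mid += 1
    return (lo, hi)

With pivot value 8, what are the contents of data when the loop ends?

4 0 6 -2 2 3 8 12

pivot = 8; lo=0, mid=0, hi=7
data[mid]=4<8: swap data[0],data[0]; lo=1,mid=1 → 4 0 8 6 -2 2 12 3
data[mid]=0<8: swap data[1],data[1]; lo=2,mid=2 → 4 0 8 6 -2 2 12 3
data[mid]=8=8: mid=3
data[mid]=6<8: swap data[2],data[3]; lo=3,mid=4 → 4 0 6 8 -2 2 12 3
data[mid]=-2<8: swap data[3],data[4]; lo=4,mid=5 → 4 0 6 -2 8 2 12 3
data[mid]=2<8: swap data[4],data[5]; lo=5,mid=6 → 4 0 6 -2 2 8 12 3
data[mid]=12>8: swap data[6],data[7]; hi=6 → 4 0 6 -2 2 8 3 12
data[mid]=3<8: swap data[5],data[6]; lo=6,mid=7 → 4 0 6 -2 2 3 8 12
end: lo=6, hi=6; data = 4 0 6 -2 2 3 8 12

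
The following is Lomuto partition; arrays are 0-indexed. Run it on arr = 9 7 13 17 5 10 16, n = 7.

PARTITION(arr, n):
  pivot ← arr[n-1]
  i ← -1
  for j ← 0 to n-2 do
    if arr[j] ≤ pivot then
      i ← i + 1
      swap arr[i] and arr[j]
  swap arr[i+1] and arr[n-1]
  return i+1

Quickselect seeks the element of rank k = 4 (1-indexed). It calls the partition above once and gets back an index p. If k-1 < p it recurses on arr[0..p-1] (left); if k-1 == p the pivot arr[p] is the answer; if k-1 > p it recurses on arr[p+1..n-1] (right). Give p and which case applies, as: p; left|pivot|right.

5; left

pivot = arr[6] = 16; i = -1
j=0: arr[0]=9 ≤ 16 → i=0, swap arr[0],arr[0] (no change) → 9 7 13 17 5 10 16
j=1: arr[1]=7 ≤ 16 → i=1, swap arr[1],arr[1] (no change) → 9 7 13 17 5 10 16
j=2: arr[2]=13 ≤ 16 → i=2, swap arr[2],arr[2] (no change) → 9 7 13 17 5 10 16
j=3: arr[3]=17 > 16 → no swap
j=4: arr[4]=5 ≤ 16 → i=3, swap arr[3],arr[4] → 9 7 13 5 17 10 16
j=5: arr[5]=10 ≤ 16 → i=4, swap arr[4],arr[5] → 9 7 13 5 10 17 16
final swap arr[5],arr[6] → 9 7 13 5 10 16 17; return 5
p = 5; k-1 = 3 < 5 ⇒ left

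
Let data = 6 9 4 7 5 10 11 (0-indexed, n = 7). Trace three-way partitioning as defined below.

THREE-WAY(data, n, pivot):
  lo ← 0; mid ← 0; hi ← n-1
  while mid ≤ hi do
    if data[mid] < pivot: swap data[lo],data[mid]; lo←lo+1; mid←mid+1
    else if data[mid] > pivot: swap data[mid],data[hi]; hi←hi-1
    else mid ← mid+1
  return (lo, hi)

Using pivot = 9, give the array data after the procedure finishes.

6 4 7 5 9 11 10

pivot = 9; lo=0, mid=0, hi=6
data[mid]=6<9: swap data[0],data[0]; lo=1,mid=1 → 6 9 4 7 5 10 11
data[mid]=9=9: mid=2
data[mid]=4<9: swap data[1],data[2]; lo=2,mid=3 → 6 4 9 7 5 10 11
data[mid]=7<9: swap data[2],data[3]; lo=3,mid=4 → 6 4 7 9 5 10 11
data[mid]=5<9: swap data[3],data[4]; lo=4,mid=5 → 6 4 7 5 9 10 11
data[mid]=10>9: swap data[5],data[6]; hi=5 → 6 4 7 5 9 11 10
data[mid]=11>9: swap data[5],data[5]; hi=4 → 6 4 7 5 9 11 10
end: lo=4, hi=4; data = 6 4 7 5 9 11 10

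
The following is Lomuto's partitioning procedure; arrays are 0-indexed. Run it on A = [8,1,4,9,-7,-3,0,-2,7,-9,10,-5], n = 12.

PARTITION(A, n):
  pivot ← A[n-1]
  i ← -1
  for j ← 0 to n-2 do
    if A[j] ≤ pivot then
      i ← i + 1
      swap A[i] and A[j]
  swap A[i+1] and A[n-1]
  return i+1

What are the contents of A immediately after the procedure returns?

[-7,-9,-5,9,8,-3,0,-2,7,1,10,4]

pivot = A[11] = -5; i = -1
j=0: A[0]=8 > -5 → no swap
j=1: A[1]=1 > -5 → no swap
j=2: A[2]=4 > -5 → no swap
j=3: A[3]=9 > -5 → no swap
j=4: A[4]=-7 ≤ -5 → i=0, swap A[0],A[4] → [-7,1,4,9,8,-3,0,-2,7,-9,10,-5]
j=5: A[5]=-3 > -5 → no swap
j=6: A[6]=0 > -5 → no swap
j=7: A[7]=-2 > -5 → no swap
j=8: A[8]=7 > -5 → no swap
j=9: A[9]=-9 ≤ -5 → i=1, swap A[1],A[9] → [-7,-9,4,9,8,-3,0,-2,7,1,10,-5]
j=10: A[10]=10 > -5 → no swap
final swap A[2],A[11] → [-7,-9,-5,9,8,-3,0,-2,7,1,10,4]; return 2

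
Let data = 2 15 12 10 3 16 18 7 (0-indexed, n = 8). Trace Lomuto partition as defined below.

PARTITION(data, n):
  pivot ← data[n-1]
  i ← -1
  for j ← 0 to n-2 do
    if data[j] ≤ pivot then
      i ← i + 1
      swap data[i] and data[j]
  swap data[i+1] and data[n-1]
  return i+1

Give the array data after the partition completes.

pivot=7, i=-1
j=0: 2≤7, i=0, swap(0,0) ⇒ 2 15 12 10 3 16 18 7
j=1: 15>7, skip
j=2: 12>7, skip
j=3: 10>7, skip
j=4: 3≤7, i=1, swap(1,4) ⇒ 2 3 12 10 15 16 18 7
j=5: 16>7, skip
j=6: 18>7, skip
swap(2,7) ⇒ 2 3 7 10 15 16 18 12; return 2

2 3 7 10 15 16 18 12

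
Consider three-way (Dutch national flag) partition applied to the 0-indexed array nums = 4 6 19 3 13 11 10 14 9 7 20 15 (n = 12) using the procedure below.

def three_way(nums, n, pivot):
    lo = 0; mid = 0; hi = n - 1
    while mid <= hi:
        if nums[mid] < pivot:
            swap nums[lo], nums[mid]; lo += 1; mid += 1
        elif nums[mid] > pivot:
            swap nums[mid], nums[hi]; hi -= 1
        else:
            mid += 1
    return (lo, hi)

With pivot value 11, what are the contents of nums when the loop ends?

pivot = 11; lo=0, mid=0, hi=11
nums[mid]=4<11: swap nums[0],nums[0]; lo=1,mid=1 → 4 6 19 3 13 11 10 14 9 7 20 15
nums[mid]=6<11: swap nums[1],nums[1]; lo=2,mid=2 → 4 6 19 3 13 11 10 14 9 7 20 15
nums[mid]=19>11: swap nums[2],nums[11]; hi=10 → 4 6 15 3 13 11 10 14 9 7 20 19
nums[mid]=15>11: swap nums[2],nums[10]; hi=9 → 4 6 20 3 13 11 10 14 9 7 15 19
nums[mid]=20>11: swap nums[2],nums[9]; hi=8 → 4 6 7 3 13 11 10 14 9 20 15 19
nums[mid]=7<11: swap nums[2],nums[2]; lo=3,mid=3 → 4 6 7 3 13 11 10 14 9 20 15 19
nums[mid]=3<11: swap nums[3],nums[3]; lo=4,mid=4 → 4 6 7 3 13 11 10 14 9 20 15 19
nums[mid]=13>11: swap nums[4],nums[8]; hi=7 → 4 6 7 3 9 11 10 14 13 20 15 19
nums[mid]=9<11: swap nums[4],nums[4]; lo=5,mid=5 → 4 6 7 3 9 11 10 14 13 20 15 19
nums[mid]=11=11: mid=6
nums[mid]=10<11: swap nums[5],nums[6]; lo=6,mid=7 → 4 6 7 3 9 10 11 14 13 20 15 19
nums[mid]=14>11: swap nums[7],nums[7]; hi=6 → 4 6 7 3 9 10 11 14 13 20 15 19
end: lo=6, hi=6; nums = 4 6 7 3 9 10 11 14 13 20 15 19

4 6 7 3 9 10 11 14 13 20 15 19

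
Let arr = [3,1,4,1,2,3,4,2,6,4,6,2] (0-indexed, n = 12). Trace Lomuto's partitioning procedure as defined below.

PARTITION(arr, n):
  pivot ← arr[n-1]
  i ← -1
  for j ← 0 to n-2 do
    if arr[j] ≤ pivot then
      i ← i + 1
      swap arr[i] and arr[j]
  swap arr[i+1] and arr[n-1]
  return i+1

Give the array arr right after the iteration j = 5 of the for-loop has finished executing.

pivot = arr[11] = 2; i = -1
j=0: arr[0]=3 > 2 → no swap
j=1: arr[1]=1 ≤ 2 → i=0, swap arr[0],arr[1] → [1,3,4,1,2,3,4,2,6,4,6,2]
j=2: arr[2]=4 > 2 → no swap
j=3: arr[3]=1 ≤ 2 → i=1, swap arr[1],arr[3] → [1,1,4,3,2,3,4,2,6,4,6,2]
j=4: arr[4]=2 ≤ 2 → i=2, swap arr[2],arr[4] → [1,1,2,3,4,3,4,2,6,4,6,2]
j=5: arr[5]=3 > 2 → no swap
(after j=5) arr = [1,1,2,3,4,3,4,2,6,4,6,2]

[1,1,2,3,4,3,4,2,6,4,6,2]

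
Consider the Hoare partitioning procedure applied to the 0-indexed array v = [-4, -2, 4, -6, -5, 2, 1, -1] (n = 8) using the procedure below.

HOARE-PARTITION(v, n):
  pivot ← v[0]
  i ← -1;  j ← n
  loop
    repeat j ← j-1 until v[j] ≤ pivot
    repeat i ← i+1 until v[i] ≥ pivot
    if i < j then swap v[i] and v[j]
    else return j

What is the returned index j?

1

pivot = v[0] = -4; i = -1, j = 8
j→4 (v[4]=-5≤-4), i→0 (v[0]=-4≥-4); i<j, swap → [-5, -2, 4, -6, -4, 2, 1, -1]
j→3 (v[3]=-6≤-4), i→1 (v[1]=-2≥-4); i<j, swap → [-5, -6, 4, -2, -4, 2, 1, -1]
j→1, i→2; i≥j, return j=1. v = [-5, -6, 4, -2, -4, 2, 1, -1]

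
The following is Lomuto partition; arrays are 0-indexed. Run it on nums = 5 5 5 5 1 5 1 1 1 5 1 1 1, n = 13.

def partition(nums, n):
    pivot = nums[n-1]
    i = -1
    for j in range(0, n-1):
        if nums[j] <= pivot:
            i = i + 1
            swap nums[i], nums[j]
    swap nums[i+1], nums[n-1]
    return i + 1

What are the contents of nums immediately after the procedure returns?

pivot = nums[12] = 1; i = -1
j=0: nums[0]=5 > 1 → no swap
j=1: nums[1]=5 > 1 → no swap
j=2: nums[2]=5 > 1 → no swap
j=3: nums[3]=5 > 1 → no swap
j=4: nums[4]=1 ≤ 1 → i=0, swap nums[0],nums[4] → 1 5 5 5 5 5 1 1 1 5 1 1 1
j=5: nums[5]=5 > 1 → no swap
j=6: nums[6]=1 ≤ 1 → i=1, swap nums[1],nums[6] → 1 1 5 5 5 5 5 1 1 5 1 1 1
j=7: nums[7]=1 ≤ 1 → i=2, swap nums[2],nums[7] → 1 1 1 5 5 5 5 5 1 5 1 1 1
j=8: nums[8]=1 ≤ 1 → i=3, swap nums[3],nums[8] → 1 1 1 1 5 5 5 5 5 5 1 1 1
j=9: nums[9]=5 > 1 → no swap
j=10: nums[10]=1 ≤ 1 → i=4, swap nums[4],nums[10] → 1 1 1 1 1 5 5 5 5 5 5 1 1
j=11: nums[11]=1 ≤ 1 → i=5, swap nums[5],nums[11] → 1 1 1 1 1 1 5 5 5 5 5 5 1
final swap nums[6],nums[12] → 1 1 1 1 1 1 1 5 5 5 5 5 5; return 6

1 1 1 1 1 1 1 5 5 5 5 5 5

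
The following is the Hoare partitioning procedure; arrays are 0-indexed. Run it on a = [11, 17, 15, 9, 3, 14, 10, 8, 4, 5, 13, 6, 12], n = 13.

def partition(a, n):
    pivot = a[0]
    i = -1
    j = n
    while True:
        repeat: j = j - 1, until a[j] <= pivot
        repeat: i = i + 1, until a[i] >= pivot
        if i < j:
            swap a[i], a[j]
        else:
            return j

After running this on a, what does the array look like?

pivot = a[0] = 11; i = -1, j = 13
j→11 (a[11]=6≤11), i→0 (a[0]=11≥11); i<j, swap → [6, 17, 15, 9, 3, 14, 10, 8, 4, 5, 13, 11, 12]
j→9 (a[9]=5≤11), i→1 (a[1]=17≥11); i<j, swap → [6, 5, 15, 9, 3, 14, 10, 8, 4, 17, 13, 11, 12]
j→8 (a[8]=4≤11), i→2 (a[2]=15≥11); i<j, swap → [6, 5, 4, 9, 3, 14, 10, 8, 15, 17, 13, 11, 12]
j→7 (a[7]=8≤11), i→5 (a[5]=14≥11); i<j, swap → [6, 5, 4, 9, 3, 8, 10, 14, 15, 17, 13, 11, 12]
j→6, i→7; i≥j, return j=6. a = [6, 5, 4, 9, 3, 8, 10, 14, 15, 17, 13, 11, 12]

[6, 5, 4, 9, 3, 8, 10, 14, 15, 17, 13, 11, 12]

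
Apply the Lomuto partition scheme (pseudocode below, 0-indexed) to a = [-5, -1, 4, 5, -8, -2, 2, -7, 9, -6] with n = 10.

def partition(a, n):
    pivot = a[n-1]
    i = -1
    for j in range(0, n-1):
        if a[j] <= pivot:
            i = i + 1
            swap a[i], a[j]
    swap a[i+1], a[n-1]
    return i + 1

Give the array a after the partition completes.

[-8, -7, -6, 5, -5, -2, 2, -1, 9, 4]

pivot = a[9] = -6; i = -1
j=0: a[0]=-5 > -6 → no swap
j=1: a[1]=-1 > -6 → no swap
j=2: a[2]=4 > -6 → no swap
j=3: a[3]=5 > -6 → no swap
j=4: a[4]=-8 ≤ -6 → i=0, swap a[0],a[4] → [-8, -1, 4, 5, -5, -2, 2, -7, 9, -6]
j=5: a[5]=-2 > -6 → no swap
j=6: a[6]=2 > -6 → no swap
j=7: a[7]=-7 ≤ -6 → i=1, swap a[1],a[7] → [-8, -7, 4, 5, -5, -2, 2, -1, 9, -6]
j=8: a[8]=9 > -6 → no swap
final swap a[2],a[9] → [-8, -7, -6, 5, -5, -2, 2, -1, 9, 4]; return 2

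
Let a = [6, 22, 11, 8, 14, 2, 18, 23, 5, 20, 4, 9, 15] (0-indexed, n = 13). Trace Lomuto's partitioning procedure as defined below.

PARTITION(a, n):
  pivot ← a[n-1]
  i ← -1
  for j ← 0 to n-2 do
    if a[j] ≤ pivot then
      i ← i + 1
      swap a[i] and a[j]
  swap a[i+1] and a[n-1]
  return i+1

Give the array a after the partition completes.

pivot=15, i=-1
j=0: 6≤15, i=0, swap(0,0) ⇒ [6, 22, 11, 8, 14, 2, 18, 23, 5, 20, 4, 9, 15]
j=1: 22>15, skip
j=2: 11≤15, i=1, swap(1,2) ⇒ [6, 11, 22, 8, 14, 2, 18, 23, 5, 20, 4, 9, 15]
j=3: 8≤15, i=2, swap(2,3) ⇒ [6, 11, 8, 22, 14, 2, 18, 23, 5, 20, 4, 9, 15]
j=4: 14≤15, i=3, swap(3,4) ⇒ [6, 11, 8, 14, 22, 2, 18, 23, 5, 20, 4, 9, 15]
j=5: 2≤15, i=4, swap(4,5) ⇒ [6, 11, 8, 14, 2, 22, 18, 23, 5, 20, 4, 9, 15]
j=6: 18>15, skip
j=7: 23>15, skip
j=8: 5≤15, i=5, swap(5,8) ⇒ [6, 11, 8, 14, 2, 5, 18, 23, 22, 20, 4, 9, 15]
j=9: 20>15, skip
j=10: 4≤15, i=6, swap(6,10) ⇒ [6, 11, 8, 14, 2, 5, 4, 23, 22, 20, 18, 9, 15]
j=11: 9≤15, i=7, swap(7,11) ⇒ [6, 11, 8, 14, 2, 5, 4, 9, 22, 20, 18, 23, 15]
swap(8,12) ⇒ [6, 11, 8, 14, 2, 5, 4, 9, 15, 20, 18, 23, 22]; return 8

[6, 11, 8, 14, 2, 5, 4, 9, 15, 20, 18, 23, 22]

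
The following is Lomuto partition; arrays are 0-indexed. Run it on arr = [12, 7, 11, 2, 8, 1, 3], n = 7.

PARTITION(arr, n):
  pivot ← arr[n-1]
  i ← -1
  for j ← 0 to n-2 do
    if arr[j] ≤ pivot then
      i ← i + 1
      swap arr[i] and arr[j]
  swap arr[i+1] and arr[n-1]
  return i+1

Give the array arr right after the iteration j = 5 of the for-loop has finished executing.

pivot = arr[6] = 3; i = -1
j=0: arr[0]=12 > 3 → no swap
j=1: arr[1]=7 > 3 → no swap
j=2: arr[2]=11 > 3 → no swap
j=3: arr[3]=2 ≤ 3 → i=0, swap arr[0],arr[3] → [2, 7, 11, 12, 8, 1, 3]
j=4: arr[4]=8 > 3 → no swap
j=5: arr[5]=1 ≤ 3 → i=1, swap arr[1],arr[5] → [2, 1, 11, 12, 8, 7, 3]
(after j=5) arr = [2, 1, 11, 12, 8, 7, 3]

[2, 1, 11, 12, 8, 7, 3]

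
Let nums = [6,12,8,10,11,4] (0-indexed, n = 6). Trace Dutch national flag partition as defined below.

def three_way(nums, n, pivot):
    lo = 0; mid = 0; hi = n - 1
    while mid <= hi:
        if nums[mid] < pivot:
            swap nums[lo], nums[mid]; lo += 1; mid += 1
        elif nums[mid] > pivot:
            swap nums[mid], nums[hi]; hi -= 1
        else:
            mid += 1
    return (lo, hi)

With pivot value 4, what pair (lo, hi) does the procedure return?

(0, 0)

lo=0 mid=0 hi=5
6>4: swap(0,5), hi=4 ⇒ [4,12,8,10,11,6]
4=4: mid=1
12>4: swap(1,4), hi=3 ⇒ [4,11,8,10,12,6]
11>4: swap(1,3), hi=2 ⇒ [4,10,8,11,12,6]
10>4: swap(1,2), hi=1 ⇒ [4,8,10,11,12,6]
8>4: swap(1,1), hi=0 ⇒ [4,8,10,11,12,6]
done. lo=0 hi=0; nums=[4,8,10,11,12,6]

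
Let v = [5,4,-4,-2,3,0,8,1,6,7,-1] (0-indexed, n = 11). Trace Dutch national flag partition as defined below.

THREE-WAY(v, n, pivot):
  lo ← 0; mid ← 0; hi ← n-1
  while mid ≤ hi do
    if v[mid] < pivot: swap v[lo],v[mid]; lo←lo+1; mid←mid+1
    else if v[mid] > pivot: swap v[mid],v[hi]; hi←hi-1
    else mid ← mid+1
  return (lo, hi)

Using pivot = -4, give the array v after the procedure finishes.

lo=0 mid=0 hi=10
5>-4: swap(0,10), hi=9 ⇒ [-1,4,-4,-2,3,0,8,1,6,7,5]
-1>-4: swap(0,9), hi=8 ⇒ [7,4,-4,-2,3,0,8,1,6,-1,5]
7>-4: swap(0,8), hi=7 ⇒ [6,4,-4,-2,3,0,8,1,7,-1,5]
6>-4: swap(0,7), hi=6 ⇒ [1,4,-4,-2,3,0,8,6,7,-1,5]
1>-4: swap(0,6), hi=5 ⇒ [8,4,-4,-2,3,0,1,6,7,-1,5]
8>-4: swap(0,5), hi=4 ⇒ [0,4,-4,-2,3,8,1,6,7,-1,5]
0>-4: swap(0,4), hi=3 ⇒ [3,4,-4,-2,0,8,1,6,7,-1,5]
3>-4: swap(0,3), hi=2 ⇒ [-2,4,-4,3,0,8,1,6,7,-1,5]
-2>-4: swap(0,2), hi=1 ⇒ [-4,4,-2,3,0,8,1,6,7,-1,5]
-4=-4: mid=1
4>-4: swap(1,1), hi=0 ⇒ [-4,4,-2,3,0,8,1,6,7,-1,5]
done. lo=0 hi=0; v=[-4,4,-2,3,0,8,1,6,7,-1,5]

[-4,4,-2,3,0,8,1,6,7,-1,5]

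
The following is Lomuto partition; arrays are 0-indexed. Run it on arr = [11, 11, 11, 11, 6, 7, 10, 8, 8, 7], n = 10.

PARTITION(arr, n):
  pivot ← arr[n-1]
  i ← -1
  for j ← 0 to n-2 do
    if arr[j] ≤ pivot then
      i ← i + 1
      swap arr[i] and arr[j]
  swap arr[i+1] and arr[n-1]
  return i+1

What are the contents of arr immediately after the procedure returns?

[6, 7, 7, 11, 11, 11, 10, 8, 8, 11]

pivot = arr[9] = 7; i = -1
j=0: arr[0]=11 > 7 → no swap
j=1: arr[1]=11 > 7 → no swap
j=2: arr[2]=11 > 7 → no swap
j=3: arr[3]=11 > 7 → no swap
j=4: arr[4]=6 ≤ 7 → i=0, swap arr[0],arr[4] → [6, 11, 11, 11, 11, 7, 10, 8, 8, 7]
j=5: arr[5]=7 ≤ 7 → i=1, swap arr[1],arr[5] → [6, 7, 11, 11, 11, 11, 10, 8, 8, 7]
j=6: arr[6]=10 > 7 → no swap
j=7: arr[7]=8 > 7 → no swap
j=8: arr[8]=8 > 7 → no swap
final swap arr[2],arr[9] → [6, 7, 7, 11, 11, 11, 10, 8, 8, 11]; return 2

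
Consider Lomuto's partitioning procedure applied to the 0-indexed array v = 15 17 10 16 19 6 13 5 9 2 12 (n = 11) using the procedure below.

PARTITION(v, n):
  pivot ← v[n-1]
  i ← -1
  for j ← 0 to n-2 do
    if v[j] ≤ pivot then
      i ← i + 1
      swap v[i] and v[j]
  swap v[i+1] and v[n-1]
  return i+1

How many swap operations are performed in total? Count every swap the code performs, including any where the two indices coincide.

pivot = v[10] = 12; i = -1
j=0: v[0]=15 > 12 → no swap
j=1: v[1]=17 > 12 → no swap
j=2: v[2]=10 ≤ 12 → i=0, swap v[0],v[2] → 10 17 15 16 19 6 13 5 9 2 12
j=3: v[3]=16 > 12 → no swap
j=4: v[4]=19 > 12 → no swap
j=5: v[5]=6 ≤ 12 → i=1, swap v[1],v[5] → 10 6 15 16 19 17 13 5 9 2 12
j=6: v[6]=13 > 12 → no swap
j=7: v[7]=5 ≤ 12 → i=2, swap v[2],v[7] → 10 6 5 16 19 17 13 15 9 2 12
j=8: v[8]=9 ≤ 12 → i=3, swap v[3],v[8] → 10 6 5 9 19 17 13 15 16 2 12
j=9: v[9]=2 ≤ 12 → i=4, swap v[4],v[9] → 10 6 5 9 2 17 13 15 16 19 12
final swap v[5],v[10] → 10 6 5 9 2 12 13 15 16 19 17; return 5

6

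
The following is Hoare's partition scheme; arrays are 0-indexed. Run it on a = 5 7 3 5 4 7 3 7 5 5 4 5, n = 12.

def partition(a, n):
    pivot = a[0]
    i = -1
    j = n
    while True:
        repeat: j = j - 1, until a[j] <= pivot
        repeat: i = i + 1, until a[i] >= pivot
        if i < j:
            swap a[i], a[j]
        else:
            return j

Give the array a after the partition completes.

5 4 3 5 4 5 3 7 7 5 7 5

pivot = a[0] = 5; i = -1, j = 12
j→11 (a[11]=5≤5), i→0 (a[0]=5≥5); i<j, swap → 5 7 3 5 4 7 3 7 5 5 4 5
j→10 (a[10]=4≤5), i→1 (a[1]=7≥5); i<j, swap → 5 4 3 5 4 7 3 7 5 5 7 5
j→9 (a[9]=5≤5), i→3 (a[3]=5≥5); i<j, swap → 5 4 3 5 4 7 3 7 5 5 7 5
j→8 (a[8]=5≤5), i→5 (a[5]=7≥5); i<j, swap → 5 4 3 5 4 5 3 7 7 5 7 5
j→6, i→7; i≥j, return j=6. a = 5 4 3 5 4 5 3 7 7 5 7 5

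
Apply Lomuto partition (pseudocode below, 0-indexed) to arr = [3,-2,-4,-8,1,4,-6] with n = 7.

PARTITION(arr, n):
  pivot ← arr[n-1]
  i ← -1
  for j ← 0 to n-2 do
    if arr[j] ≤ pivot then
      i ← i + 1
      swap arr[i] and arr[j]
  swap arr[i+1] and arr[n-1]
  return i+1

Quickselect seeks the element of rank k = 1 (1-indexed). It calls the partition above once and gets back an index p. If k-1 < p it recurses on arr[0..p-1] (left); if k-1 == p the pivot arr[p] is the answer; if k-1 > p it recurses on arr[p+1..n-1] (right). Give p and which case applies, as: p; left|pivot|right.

pivot = arr[6] = -6; i = -1
j=0: arr[0]=3 > -6 → no swap
j=1: arr[1]=-2 > -6 → no swap
j=2: arr[2]=-4 > -6 → no swap
j=3: arr[3]=-8 ≤ -6 → i=0, swap arr[0],arr[3] → [-8,-2,-4,3,1,4,-6]
j=4: arr[4]=1 > -6 → no swap
j=5: arr[5]=4 > -6 → no swap
final swap arr[1],arr[6] → [-8,-6,-4,3,1,4,-2]; return 1
p = 1; k-1 = 0 < 1 ⇒ left

1; left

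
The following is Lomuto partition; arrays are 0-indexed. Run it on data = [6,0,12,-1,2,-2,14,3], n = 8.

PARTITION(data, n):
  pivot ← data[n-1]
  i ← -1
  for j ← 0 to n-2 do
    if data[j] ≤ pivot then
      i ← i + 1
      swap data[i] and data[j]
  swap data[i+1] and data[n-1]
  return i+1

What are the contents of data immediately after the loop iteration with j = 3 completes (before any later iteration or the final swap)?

[0,-1,12,6,2,-2,14,3]

pivot = data[7] = 3; i = -1
j=0: data[0]=6 > 3 → no swap
j=1: data[1]=0 ≤ 3 → i=0, swap data[0],data[1] → [0,6,12,-1,2,-2,14,3]
j=2: data[2]=12 > 3 → no swap
j=3: data[3]=-1 ≤ 3 → i=1, swap data[1],data[3] → [0,-1,12,6,2,-2,14,3]
(after j=3) data = [0,-1,12,6,2,-2,14,3]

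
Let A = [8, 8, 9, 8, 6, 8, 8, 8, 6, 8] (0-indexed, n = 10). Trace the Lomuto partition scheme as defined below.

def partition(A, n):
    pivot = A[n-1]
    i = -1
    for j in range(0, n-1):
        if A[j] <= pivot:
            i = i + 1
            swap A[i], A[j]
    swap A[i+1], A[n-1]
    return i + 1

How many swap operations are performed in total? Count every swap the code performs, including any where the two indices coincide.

pivot = A[9] = 8; i = -1
j=0: A[0]=8 ≤ 8 → i=0, swap A[0],A[0] (no change) → [8, 8, 9, 8, 6, 8, 8, 8, 6, 8]
j=1: A[1]=8 ≤ 8 → i=1, swap A[1],A[1] (no change) → [8, 8, 9, 8, 6, 8, 8, 8, 6, 8]
j=2: A[2]=9 > 8 → no swap
j=3: A[3]=8 ≤ 8 → i=2, swap A[2],A[3] → [8, 8, 8, 9, 6, 8, 8, 8, 6, 8]
j=4: A[4]=6 ≤ 8 → i=3, swap A[3],A[4] → [8, 8, 8, 6, 9, 8, 8, 8, 6, 8]
j=5: A[5]=8 ≤ 8 → i=4, swap A[4],A[5] → [8, 8, 8, 6, 8, 9, 8, 8, 6, 8]
j=6: A[6]=8 ≤ 8 → i=5, swap A[5],A[6] → [8, 8, 8, 6, 8, 8, 9, 8, 6, 8]
j=7: A[7]=8 ≤ 8 → i=6, swap A[6],A[7] → [8, 8, 8, 6, 8, 8, 8, 9, 6, 8]
j=8: A[8]=6 ≤ 8 → i=7, swap A[7],A[8] → [8, 8, 8, 6, 8, 8, 8, 6, 9, 8]
final swap A[8],A[9] → [8, 8, 8, 6, 8, 8, 8, 6, 8, 9]; return 8

9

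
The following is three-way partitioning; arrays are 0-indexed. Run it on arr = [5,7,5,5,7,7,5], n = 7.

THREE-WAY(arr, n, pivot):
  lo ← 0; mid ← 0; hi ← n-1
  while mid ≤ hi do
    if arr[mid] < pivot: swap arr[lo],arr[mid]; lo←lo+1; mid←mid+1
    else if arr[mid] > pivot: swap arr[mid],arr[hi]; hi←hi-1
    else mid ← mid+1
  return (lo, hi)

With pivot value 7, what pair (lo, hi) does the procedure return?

(4, 6)

lo=0 mid=0 hi=6
5<7: swap(0,0), lo=1 mid=1 ⇒ [5,7,5,5,7,7,5]
7=7: mid=2
5<7: swap(1,2), lo=2 mid=3 ⇒ [5,5,7,5,7,7,5]
5<7: swap(2,3), lo=3 mid=4 ⇒ [5,5,5,7,7,7,5]
7=7: mid=5
7=7: mid=6
5<7: swap(3,6), lo=4 mid=7 ⇒ [5,5,5,5,7,7,7]
done. lo=4 hi=6; arr=[5,5,5,5,7,7,7]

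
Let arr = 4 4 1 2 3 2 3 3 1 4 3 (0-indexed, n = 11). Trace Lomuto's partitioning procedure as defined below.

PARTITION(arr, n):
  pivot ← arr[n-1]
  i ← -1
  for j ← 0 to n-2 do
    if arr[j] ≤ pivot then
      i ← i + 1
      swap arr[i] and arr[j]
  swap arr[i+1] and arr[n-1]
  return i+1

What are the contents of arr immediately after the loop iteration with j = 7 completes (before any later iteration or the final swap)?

pivot = arr[10] = 3; i = -1
j=0: arr[0]=4 > 3 → no swap
j=1: arr[1]=4 > 3 → no swap
j=2: arr[2]=1 ≤ 3 → i=0, swap arr[0],arr[2] → 1 4 4 2 3 2 3 3 1 4 3
j=3: arr[3]=2 ≤ 3 → i=1, swap arr[1],arr[3] → 1 2 4 4 3 2 3 3 1 4 3
j=4: arr[4]=3 ≤ 3 → i=2, swap arr[2],arr[4] → 1 2 3 4 4 2 3 3 1 4 3
j=5: arr[5]=2 ≤ 3 → i=3, swap arr[3],arr[5] → 1 2 3 2 4 4 3 3 1 4 3
j=6: arr[6]=3 ≤ 3 → i=4, swap arr[4],arr[6] → 1 2 3 2 3 4 4 3 1 4 3
j=7: arr[7]=3 ≤ 3 → i=5, swap arr[5],arr[7] → 1 2 3 2 3 3 4 4 1 4 3
(after j=7) arr = 1 2 3 2 3 3 4 4 1 4 3

1 2 3 2 3 3 4 4 1 4 3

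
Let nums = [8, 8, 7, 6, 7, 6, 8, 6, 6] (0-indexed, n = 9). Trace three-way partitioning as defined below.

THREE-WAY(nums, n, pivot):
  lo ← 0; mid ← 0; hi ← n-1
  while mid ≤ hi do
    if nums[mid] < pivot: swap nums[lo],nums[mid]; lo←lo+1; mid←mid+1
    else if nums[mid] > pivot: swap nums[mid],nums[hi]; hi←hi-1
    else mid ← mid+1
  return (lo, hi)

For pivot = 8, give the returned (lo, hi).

(6, 8)

lo=0 mid=0 hi=8
8=8: mid=1
8=8: mid=2
7<8: swap(0,2), lo=1 mid=3 ⇒ [7, 8, 8, 6, 7, 6, 8, 6, 6]
6<8: swap(1,3), lo=2 mid=4 ⇒ [7, 6, 8, 8, 7, 6, 8, 6, 6]
7<8: swap(2,4), lo=3 mid=5 ⇒ [7, 6, 7, 8, 8, 6, 8, 6, 6]
6<8: swap(3,5), lo=4 mid=6 ⇒ [7, 6, 7, 6, 8, 8, 8, 6, 6]
8=8: mid=7
6<8: swap(4,7), lo=5 mid=8 ⇒ [7, 6, 7, 6, 6, 8, 8, 8, 6]
6<8: swap(5,8), lo=6 mid=9 ⇒ [7, 6, 7, 6, 6, 6, 8, 8, 8]
done. lo=6 hi=8; nums=[7, 6, 7, 6, 6, 6, 8, 8, 8]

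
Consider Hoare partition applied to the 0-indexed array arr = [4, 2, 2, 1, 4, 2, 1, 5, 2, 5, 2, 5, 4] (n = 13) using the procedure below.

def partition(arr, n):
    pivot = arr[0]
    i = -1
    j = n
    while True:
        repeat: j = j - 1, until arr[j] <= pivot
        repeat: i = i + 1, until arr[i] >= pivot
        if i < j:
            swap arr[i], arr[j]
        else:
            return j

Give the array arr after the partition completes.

pivot = arr[0] = 4; i = -1, j = 13
j→12 (arr[12]=4≤4), i→0 (arr[0]=4≥4); i<j, swap → [4, 2, 2, 1, 4, 2, 1, 5, 2, 5, 2, 5, 4]
j→10 (arr[10]=2≤4), i→4 (arr[4]=4≥4); i<j, swap → [4, 2, 2, 1, 2, 2, 1, 5, 2, 5, 4, 5, 4]
j→8 (arr[8]=2≤4), i→7 (arr[7]=5≥4); i<j, swap → [4, 2, 2, 1, 2, 2, 1, 2, 5, 5, 4, 5, 4]
j→7, i→8; i≥j, return j=7. arr = [4, 2, 2, 1, 2, 2, 1, 2, 5, 5, 4, 5, 4]

[4, 2, 2, 1, 2, 2, 1, 2, 5, 5, 4, 5, 4]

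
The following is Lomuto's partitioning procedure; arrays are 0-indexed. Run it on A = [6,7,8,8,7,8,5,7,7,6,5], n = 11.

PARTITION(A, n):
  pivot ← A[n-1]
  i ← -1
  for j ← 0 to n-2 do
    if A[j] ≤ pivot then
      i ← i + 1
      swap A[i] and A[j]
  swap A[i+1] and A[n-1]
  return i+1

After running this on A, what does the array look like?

pivot = A[10] = 5; i = -1
j=0: A[0]=6 > 5 → no swap
j=1: A[1]=7 > 5 → no swap
j=2: A[2]=8 > 5 → no swap
j=3: A[3]=8 > 5 → no swap
j=4: A[4]=7 > 5 → no swap
j=5: A[5]=8 > 5 → no swap
j=6: A[6]=5 ≤ 5 → i=0, swap A[0],A[6] → [5,7,8,8,7,8,6,7,7,6,5]
j=7: A[7]=7 > 5 → no swap
j=8: A[8]=7 > 5 → no swap
j=9: A[9]=6 > 5 → no swap
final swap A[1],A[10] → [5,5,8,8,7,8,6,7,7,6,7]; return 1

[5,5,8,8,7,8,6,7,7,6,7]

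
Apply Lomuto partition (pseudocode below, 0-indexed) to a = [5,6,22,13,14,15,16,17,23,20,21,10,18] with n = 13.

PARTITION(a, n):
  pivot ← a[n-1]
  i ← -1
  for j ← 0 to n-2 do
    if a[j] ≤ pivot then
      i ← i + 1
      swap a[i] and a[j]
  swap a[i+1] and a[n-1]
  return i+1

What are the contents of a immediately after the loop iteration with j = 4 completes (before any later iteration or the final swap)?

pivot = a[12] = 18; i = -1
j=0: a[0]=5 ≤ 18 → i=0, swap a[0],a[0] (no change) → [5,6,22,13,14,15,16,17,23,20,21,10,18]
j=1: a[1]=6 ≤ 18 → i=1, swap a[1],a[1] (no change) → [5,6,22,13,14,15,16,17,23,20,21,10,18]
j=2: a[2]=22 > 18 → no swap
j=3: a[3]=13 ≤ 18 → i=2, swap a[2],a[3] → [5,6,13,22,14,15,16,17,23,20,21,10,18]
j=4: a[4]=14 ≤ 18 → i=3, swap a[3],a[4] → [5,6,13,14,22,15,16,17,23,20,21,10,18]
(after j=4) a = [5,6,13,14,22,15,16,17,23,20,21,10,18]

[5,6,13,14,22,15,16,17,23,20,21,10,18]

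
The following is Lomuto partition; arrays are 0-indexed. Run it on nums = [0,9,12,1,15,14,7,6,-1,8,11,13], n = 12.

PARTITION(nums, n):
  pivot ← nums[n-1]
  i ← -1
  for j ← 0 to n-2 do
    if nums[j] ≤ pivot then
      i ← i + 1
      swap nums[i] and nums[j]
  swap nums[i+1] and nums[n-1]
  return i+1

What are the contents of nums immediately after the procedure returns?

[0,9,12,1,7,6,-1,8,11,13,15,14]

pivot=13, i=-1
j=0: 0≤13, i=0, swap(0,0) ⇒ [0,9,12,1,15,14,7,6,-1,8,11,13]
j=1: 9≤13, i=1, swap(1,1) ⇒ [0,9,12,1,15,14,7,6,-1,8,11,13]
j=2: 12≤13, i=2, swap(2,2) ⇒ [0,9,12,1,15,14,7,6,-1,8,11,13]
j=3: 1≤13, i=3, swap(3,3) ⇒ [0,9,12,1,15,14,7,6,-1,8,11,13]
j=4: 15>13, skip
j=5: 14>13, skip
j=6: 7≤13, i=4, swap(4,6) ⇒ [0,9,12,1,7,14,15,6,-1,8,11,13]
j=7: 6≤13, i=5, swap(5,7) ⇒ [0,9,12,1,7,6,15,14,-1,8,11,13]
j=8: -1≤13, i=6, swap(6,8) ⇒ [0,9,12,1,7,6,-1,14,15,8,11,13]
j=9: 8≤13, i=7, swap(7,9) ⇒ [0,9,12,1,7,6,-1,8,15,14,11,13]
j=10: 11≤13, i=8, swap(8,10) ⇒ [0,9,12,1,7,6,-1,8,11,14,15,13]
swap(9,11) ⇒ [0,9,12,1,7,6,-1,8,11,13,15,14]; return 9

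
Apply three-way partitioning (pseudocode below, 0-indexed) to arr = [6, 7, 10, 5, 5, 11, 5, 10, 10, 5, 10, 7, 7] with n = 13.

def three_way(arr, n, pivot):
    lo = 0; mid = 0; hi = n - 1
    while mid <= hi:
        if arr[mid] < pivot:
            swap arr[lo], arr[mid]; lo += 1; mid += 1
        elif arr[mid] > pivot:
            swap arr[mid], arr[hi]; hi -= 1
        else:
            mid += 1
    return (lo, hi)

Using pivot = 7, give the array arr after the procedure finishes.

pivot = 7; lo=0, mid=0, hi=12
arr[mid]=6<7: swap arr[0],arr[0]; lo=1,mid=1 → [6, 7, 10, 5, 5, 11, 5, 10, 10, 5, 10, 7, 7]
arr[mid]=7=7: mid=2
arr[mid]=10>7: swap arr[2],arr[12]; hi=11 → [6, 7, 7, 5, 5, 11, 5, 10, 10, 5, 10, 7, 10]
arr[mid]=7=7: mid=3
arr[mid]=5<7: swap arr[1],arr[3]; lo=2,mid=4 → [6, 5, 7, 7, 5, 11, 5, 10, 10, 5, 10, 7, 10]
arr[mid]=5<7: swap arr[2],arr[4]; lo=3,mid=5 → [6, 5, 5, 7, 7, 11, 5, 10, 10, 5, 10, 7, 10]
arr[mid]=11>7: swap arr[5],arr[11]; hi=10 → [6, 5, 5, 7, 7, 7, 5, 10, 10, 5, 10, 11, 10]
arr[mid]=7=7: mid=6
arr[mid]=5<7: swap arr[3],arr[6]; lo=4,mid=7 → [6, 5, 5, 5, 7, 7, 7, 10, 10, 5, 10, 11, 10]
arr[mid]=10>7: swap arr[7],arr[10]; hi=9 → [6, 5, 5, 5, 7, 7, 7, 10, 10, 5, 10, 11, 10]
arr[mid]=10>7: swap arr[7],arr[9]; hi=8 → [6, 5, 5, 5, 7, 7, 7, 5, 10, 10, 10, 11, 10]
arr[mid]=5<7: swap arr[4],arr[7]; lo=5,mid=8 → [6, 5, 5, 5, 5, 7, 7, 7, 10, 10, 10, 11, 10]
arr[mid]=10>7: swap arr[8],arr[8]; hi=7 → [6, 5, 5, 5, 5, 7, 7, 7, 10, 10, 10, 11, 10]
end: lo=5, hi=7; arr = [6, 5, 5, 5, 5, 7, 7, 7, 10, 10, 10, 11, 10]

[6, 5, 5, 5, 5, 7, 7, 7, 10, 10, 10, 11, 10]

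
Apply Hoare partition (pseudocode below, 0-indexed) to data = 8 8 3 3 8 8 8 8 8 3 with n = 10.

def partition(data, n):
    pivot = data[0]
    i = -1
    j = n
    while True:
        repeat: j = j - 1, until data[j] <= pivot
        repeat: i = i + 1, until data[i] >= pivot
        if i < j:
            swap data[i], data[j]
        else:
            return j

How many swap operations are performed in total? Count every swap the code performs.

4

pivot=8
j stops at 9 (3), i stops at 0 (8); swap ⇒ 3 8 3 3 8 8 8 8 8 8
j stops at 8 (8), i stops at 1 (8); swap ⇒ 3 8 3 3 8 8 8 8 8 8
j stops at 7 (8), i stops at 4 (8); swap ⇒ 3 8 3 3 8 8 8 8 8 8
j stops at 6 (8), i stops at 5 (8); swap ⇒ 3 8 3 3 8 8 8 8 8 8
j stops at 5, i stops at 6; i≥j ⇒ return 5. data=3 8 3 3 8 8 8 8 8 8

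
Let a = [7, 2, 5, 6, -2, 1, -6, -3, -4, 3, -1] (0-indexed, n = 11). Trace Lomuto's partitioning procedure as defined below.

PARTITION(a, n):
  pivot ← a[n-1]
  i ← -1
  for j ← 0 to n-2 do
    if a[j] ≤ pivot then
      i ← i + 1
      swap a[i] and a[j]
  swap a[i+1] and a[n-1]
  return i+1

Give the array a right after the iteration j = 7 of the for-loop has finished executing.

pivot = a[10] = -1; i = -1
j=0: a[0]=7 > -1 → no swap
j=1: a[1]=2 > -1 → no swap
j=2: a[2]=5 > -1 → no swap
j=3: a[3]=6 > -1 → no swap
j=4: a[4]=-2 ≤ -1 → i=0, swap a[0],a[4] → [-2, 2, 5, 6, 7, 1, -6, -3, -4, 3, -1]
j=5: a[5]=1 > -1 → no swap
j=6: a[6]=-6 ≤ -1 → i=1, swap a[1],a[6] → [-2, -6, 5, 6, 7, 1, 2, -3, -4, 3, -1]
j=7: a[7]=-3 ≤ -1 → i=2, swap a[2],a[7] → [-2, -6, -3, 6, 7, 1, 2, 5, -4, 3, -1]
(after j=7) a = [-2, -6, -3, 6, 7, 1, 2, 5, -4, 3, -1]

[-2, -6, -3, 6, 7, 1, 2, 5, -4, 3, -1]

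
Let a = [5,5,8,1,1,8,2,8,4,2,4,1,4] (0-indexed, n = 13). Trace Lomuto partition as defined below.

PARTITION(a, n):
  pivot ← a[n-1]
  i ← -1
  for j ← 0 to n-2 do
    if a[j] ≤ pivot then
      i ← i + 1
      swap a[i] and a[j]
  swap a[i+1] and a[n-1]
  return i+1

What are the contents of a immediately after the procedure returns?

pivot = a[12] = 4; i = -1
j=0: a[0]=5 > 4 → no swap
j=1: a[1]=5 > 4 → no swap
j=2: a[2]=8 > 4 → no swap
j=3: a[3]=1 ≤ 4 → i=0, swap a[0],a[3] → [1,5,8,5,1,8,2,8,4,2,4,1,4]
j=4: a[4]=1 ≤ 4 → i=1, swap a[1],a[4] → [1,1,8,5,5,8,2,8,4,2,4,1,4]
j=5: a[5]=8 > 4 → no swap
j=6: a[6]=2 ≤ 4 → i=2, swap a[2],a[6] → [1,1,2,5,5,8,8,8,4,2,4,1,4]
j=7: a[7]=8 > 4 → no swap
j=8: a[8]=4 ≤ 4 → i=3, swap a[3],a[8] → [1,1,2,4,5,8,8,8,5,2,4,1,4]
j=9: a[9]=2 ≤ 4 → i=4, swap a[4],a[9] → [1,1,2,4,2,8,8,8,5,5,4,1,4]
j=10: a[10]=4 ≤ 4 → i=5, swap a[5],a[10] → [1,1,2,4,2,4,8,8,5,5,8,1,4]
j=11: a[11]=1 ≤ 4 → i=6, swap a[6],a[11] → [1,1,2,4,2,4,1,8,5,5,8,8,4]
final swap a[7],a[12] → [1,1,2,4,2,4,1,4,5,5,8,8,8]; return 7

[1,1,2,4,2,4,1,4,5,5,8,8,8]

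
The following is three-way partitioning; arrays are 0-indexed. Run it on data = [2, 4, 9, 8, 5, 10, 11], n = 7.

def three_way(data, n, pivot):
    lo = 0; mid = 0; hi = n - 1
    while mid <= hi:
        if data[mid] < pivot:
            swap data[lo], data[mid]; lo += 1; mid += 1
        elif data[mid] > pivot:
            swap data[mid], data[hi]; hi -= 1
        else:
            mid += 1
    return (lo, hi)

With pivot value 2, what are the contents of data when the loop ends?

[2, 9, 8, 5, 10, 11, 4]

pivot = 2; lo=0, mid=0, hi=6
data[mid]=2=2: mid=1
data[mid]=4>2: swap data[1],data[6]; hi=5 → [2, 11, 9, 8, 5, 10, 4]
data[mid]=11>2: swap data[1],data[5]; hi=4 → [2, 10, 9, 8, 5, 11, 4]
data[mid]=10>2: swap data[1],data[4]; hi=3 → [2, 5, 9, 8, 10, 11, 4]
data[mid]=5>2: swap data[1],data[3]; hi=2 → [2, 8, 9, 5, 10, 11, 4]
data[mid]=8>2: swap data[1],data[2]; hi=1 → [2, 9, 8, 5, 10, 11, 4]
data[mid]=9>2: swap data[1],data[1]; hi=0 → [2, 9, 8, 5, 10, 11, 4]
end: lo=0, hi=0; data = [2, 9, 8, 5, 10, 11, 4]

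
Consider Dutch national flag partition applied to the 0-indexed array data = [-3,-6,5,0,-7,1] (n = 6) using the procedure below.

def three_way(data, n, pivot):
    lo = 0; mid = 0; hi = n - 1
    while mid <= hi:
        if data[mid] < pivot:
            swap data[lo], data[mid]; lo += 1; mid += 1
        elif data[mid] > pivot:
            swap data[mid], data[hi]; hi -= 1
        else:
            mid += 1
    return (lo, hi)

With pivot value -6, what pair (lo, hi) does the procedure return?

(1, 1)

lo=0 mid=0 hi=5
-3>-6: swap(0,5), hi=4 ⇒ [1,-6,5,0,-7,-3]
1>-6: swap(0,4), hi=3 ⇒ [-7,-6,5,0,1,-3]
-7<-6: swap(0,0), lo=1 mid=1 ⇒ [-7,-6,5,0,1,-3]
-6=-6: mid=2
5>-6: swap(2,3), hi=2 ⇒ [-7,-6,0,5,1,-3]
0>-6: swap(2,2), hi=1 ⇒ [-7,-6,0,5,1,-3]
done. lo=1 hi=1; data=[-7,-6,0,5,1,-3]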